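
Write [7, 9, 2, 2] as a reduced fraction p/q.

Using pₖ = aₖpₖ₋₁ + pₖ₋₂ and qₖ = aₖqₖ₋₁ + qₖ₋₂:
  k=0: a=7, p=7, q=1
  k=1: a=9, p=64, q=9
  k=2: a=2, p=135, q=19
  k=3: a=2, p=334, q=47

334/47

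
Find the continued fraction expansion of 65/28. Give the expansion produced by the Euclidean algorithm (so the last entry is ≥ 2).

[2; 3, 9]

65 = 2*28 + 9
28 = 3*9 + 1
9 = 9*1 + 0  (stop)
So 65/28 = [2; 3, 9].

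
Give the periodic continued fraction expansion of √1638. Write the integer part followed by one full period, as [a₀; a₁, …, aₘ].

[40; 2, 8, 2, 80]

a₀ = ⌊√1638⌋ = 40.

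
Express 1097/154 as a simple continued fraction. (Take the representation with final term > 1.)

1097 = 7·154 + 19
154 = 8·19 + 2
19 = 9·2 + 1
2 = 2·1 + 0  (stop)
So 1097/154 = [7; 8, 9, 2].

[7; 8, 9, 2]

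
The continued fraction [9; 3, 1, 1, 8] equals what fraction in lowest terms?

557/60

Fold from the inside: start with 8/1.
  1 + 1/8 = 9/8
  1 + 8/9 = 17/9
  3 + 9/17 = 60/17
  9 + 17/60 = 557/60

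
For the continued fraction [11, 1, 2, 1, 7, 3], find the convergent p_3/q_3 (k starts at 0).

47/4

Using pₖ = aₖpₖ₋₁ + pₖ₋₂, qₖ = aₖqₖ₋₁ + qₖ₋₂ (with p₋₁=1, p₋₂=0, q₋₁=0, q₋₂=1):
  k=0: a=11, p=11, q=1
  k=1: a=1, p=12, q=1
  k=2: a=2, p=35, q=3
  k=3: a=1, p=47, q=4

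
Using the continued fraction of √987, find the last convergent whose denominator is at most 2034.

√987 = [31; 2, 2, 2, 62, …] (period length 4).
Convergents:
  p_0/q_0 = 31/1
  p_1/q_1 = 63/2
  p_2/q_2 = 157/5
  p_3/q_3 = 377/12
  p_4/q_4 = 23531/749
  p_5/q_5 = 47439/1510
  p_6/q_6 = 118409/3769
q_5 = 1510 ≤ 2034 < 3769 = q_6, so the answer is 47439/1510.

47439/1510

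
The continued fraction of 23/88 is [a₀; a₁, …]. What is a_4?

23 = 0·88 + 23   →  a_0 = 0
88 = 3·23 + 19   →  a_1 = 3
23 = 1·19 + 4   →  a_2 = 1
19 = 4·4 + 3   →  a_3 = 4
4 = 1·3 + 1   →  a_4 = 1

1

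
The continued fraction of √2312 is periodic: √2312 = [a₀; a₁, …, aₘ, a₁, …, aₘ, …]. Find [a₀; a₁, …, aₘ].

[48; 12, 96]

a₀ = ⌊√2312⌋ = 48.
With m₀=0, d₀=1 and mₖ₊₁ = dₖaₖ − mₖ, dₖ₊₁ = (n − mₖ₊₁²)/dₖ, aₖ₊₁ = ⌊(a₀+mₖ₊₁)/dₖ₊₁⌋:
  k=1: m=48, d=8, a=12
  k=2: m=48, d=1, a=96
d=1 and a=2a₀=96 at k=2, so the next step gives (m, d) = (48, 8) again — its k=1 value — and the period has length 2.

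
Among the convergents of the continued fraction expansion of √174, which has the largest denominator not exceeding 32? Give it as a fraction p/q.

277/21

√174 = [13; 5, 4, 5, 26, …] (period length 4).
Convergents:
  p_0/q_0 = 13/1
  p_1/q_1 = 66/5
  p_2/q_2 = 277/21
  p_3/q_3 = 1451/110
q_2 = 21 ≤ 32 < 110 = q_3, so the answer is 277/21.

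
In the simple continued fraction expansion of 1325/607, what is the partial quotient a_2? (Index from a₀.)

2

1325 = 2·607 + 111   →  a_0 = 2
607 = 5·111 + 52   →  a_1 = 5
111 = 2·52 + 7   →  a_2 = 2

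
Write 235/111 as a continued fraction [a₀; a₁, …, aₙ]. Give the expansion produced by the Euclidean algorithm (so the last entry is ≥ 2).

[2; 8, 1, 1, 6]

235 = 2×111 + 13
111 = 8×13 + 7
13 = 1×7 + 6
7 = 1×6 + 1
6 = 6×1 + 0  (stop)
So 235/111 = [2; 8, 1, 1, 6].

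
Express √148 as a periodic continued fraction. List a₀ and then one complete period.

[12; 6, 24]

a₀ = ⌊√148⌋ = 12.
With m₀=0, d₀=1 and mₖ₊₁ = dₖaₖ − mₖ, dₖ₊₁ = (n − mₖ₊₁²)/dₖ, aₖ₊₁ = ⌊(a₀+mₖ₊₁)/dₖ₊₁⌋:
  k=1: m=12, d=4, a=6
  k=2: m=12, d=1, a=24
d=1 and a=2a₀=24 at k=2, so the next step gives (m, d) = (12, 4) again — its k=1 value — and the period has length 2.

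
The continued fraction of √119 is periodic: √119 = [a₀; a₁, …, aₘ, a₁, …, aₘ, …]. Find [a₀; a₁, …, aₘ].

a₀ = ⌊√119⌋ = 10.

[10; 1, 9, 1, 20]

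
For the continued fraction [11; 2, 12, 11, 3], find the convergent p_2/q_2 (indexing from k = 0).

287/25

Using pₖ = aₖpₖ₋₁ + pₖ₋₂, qₖ = aₖqₖ₋₁ + qₖ₋₂ (with p₋₁=1, p₋₂=0, q₋₁=0, q₋₂=1):
  k=0: a=11, p=11, q=1
  k=1: a=2, p=23, q=2
  k=2: a=12, p=287, q=25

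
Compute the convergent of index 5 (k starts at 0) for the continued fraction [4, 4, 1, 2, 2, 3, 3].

476/113

Using pₖ = aₖpₖ₋₁ + pₖ₋₂, qₖ = aₖqₖ₋₁ + qₖ₋₂ (with p₋₁=1, p₋₂=0, q₋₁=0, q₋₂=1):
  k=0: a=4, p=4, q=1
  k=1: a=4, p=17, q=4
  k=2: a=1, p=21, q=5
  k=3: a=2, p=59, q=14
  k=4: a=2, p=139, q=33
  k=5: a=3, p=476, q=113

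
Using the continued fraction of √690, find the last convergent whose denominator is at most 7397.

√690 = [26; 3, 1, 2, 1, 3, 52, …] (period length 6).
Convergents:
  p_0/q_0 = 26/1
  p_1/q_1 = 79/3
  p_2/q_2 = 105/4
  p_3/q_3 = 289/11
  p_4/q_4 = 394/15
  p_5/q_5 = 1471/56
  p_6/q_6 = 76886/2927
  p_7/q_7 = 232129/8837
q_6 = 2927 ≤ 7397 < 8837 = q_7, so the answer is 76886/2927.

76886/2927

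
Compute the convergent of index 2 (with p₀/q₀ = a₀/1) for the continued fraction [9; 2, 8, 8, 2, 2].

Using pₖ = aₖpₖ₋₁ + pₖ₋₂, qₖ = aₖqₖ₋₁ + qₖ₋₂ (with p₋₁=1, p₋₂=0, q₋₁=0, q₋₂=1):
  k=0: a=9, p=9, q=1
  k=1: a=2, p=19, q=2
  k=2: a=8, p=161, q=17

161/17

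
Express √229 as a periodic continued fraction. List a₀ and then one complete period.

a₀ = ⌊√229⌋ = 15.
With m₀=0, d₀=1 and mₖ₊₁ = dₖaₖ − mₖ, dₖ₊₁ = (n − mₖ₊₁²)/dₖ, aₖ₊₁ = ⌊(a₀+mₖ₊₁)/dₖ₊₁⌋:
  k=1: m=15, d=4, a=7
  k=2: m=13, d=15, a=1
  k=3: m=2, d=15, a=1
  k=4: m=13, d=4, a=7
  k=5: m=15, d=1, a=30
d=1 and a=2a₀=30 at k=5, so the next step gives (m, d) = (15, 4) again — its k=1 value — and the period has length 5.

[15; 7, 1, 1, 7, 30]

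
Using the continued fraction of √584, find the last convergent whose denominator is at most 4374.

42049/1740

√584 = [24; 6, 48, …] (period length 2).
Convergents:
  p_0/q_0 = 24/1
  p_1/q_1 = 145/6
  p_2/q_2 = 6984/289
  p_3/q_3 = 42049/1740
  p_4/q_4 = 2025336/83809
q_3 = 1740 ≤ 4374 < 83809 = q_4, so the answer is 42049/1740.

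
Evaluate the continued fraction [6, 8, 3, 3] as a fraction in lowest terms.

Fold from the inside: start with 3/1.
  3 + 1/3 = 10/3
  8 + 3/10 = 83/10
  6 + 10/83 = 508/83

508/83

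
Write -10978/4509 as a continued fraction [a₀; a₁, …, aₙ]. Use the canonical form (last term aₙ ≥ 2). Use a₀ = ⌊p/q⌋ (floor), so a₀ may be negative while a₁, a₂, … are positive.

-10978 = -3×4509 + 2549
4509 = 1×2549 + 1960
2549 = 1×1960 + 589
1960 = 3×589 + 193
589 = 3×193 + 10
193 = 19×10 + 3
10 = 3×3 + 1
3 = 3×1 + 0  (stop)
So -10978/4509 = [-3; 1, 1, 3, 3, 19, 3, 3].

[-3; 1, 1, 3, 3, 19, 3, 3]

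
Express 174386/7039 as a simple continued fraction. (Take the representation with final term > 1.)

[24; 1, 3, 2, 3, 15, 1, 13]

174386 = 24·7039 + 5450
7039 = 1·5450 + 1589
5450 = 3·1589 + 683
1589 = 2·683 + 223
683 = 3·223 + 14
223 = 15·14 + 13
14 = 1·13 + 1
13 = 13·1 + 0  (stop)
So 174386/7039 = [24; 1, 3, 2, 3, 15, 1, 13].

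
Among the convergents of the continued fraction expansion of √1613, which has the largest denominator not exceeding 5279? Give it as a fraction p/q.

√1613 = [40; 6, 6, 80, …] (period length 3).
Convergents:
  p_0/q_0 = 40/1
  p_1/q_1 = 241/6
  p_2/q_2 = 1486/37
  p_3/q_3 = 119121/2966
  p_4/q_4 = 716212/17833
q_3 = 2966 ≤ 5279 < 17833 = q_4, so the answer is 119121/2966.

119121/2966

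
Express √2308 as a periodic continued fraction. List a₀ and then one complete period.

[48; 24, 96]

a₀ = ⌊√2308⌋ = 48.
With m₀=0, d₀=1 and mₖ₊₁ = dₖaₖ − mₖ, dₖ₊₁ = (n − mₖ₊₁²)/dₖ, aₖ₊₁ = ⌊(a₀+mₖ₊₁)/dₖ₊₁⌋:
  k=1: m=48, d=4, a=24
  k=2: m=48, d=1, a=96
d=1 and a=2a₀=96 at k=2, so the next step gives (m, d) = (48, 4) again — its k=1 value — and the period has length 2.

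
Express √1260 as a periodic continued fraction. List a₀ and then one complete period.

a₀ = ⌊√1260⌋ = 35.
With m₀=0, d₀=1 and mₖ₊₁ = dₖaₖ − mₖ, dₖ₊₁ = (n − mₖ₊₁²)/dₖ, aₖ₊₁ = ⌊(a₀+mₖ₊₁)/dₖ₊₁⌋:
  k=1: m=35, d=35, a=2
  k=2: m=35, d=1, a=70
d=1 and a=2a₀=70 at k=2, so the next step gives (m, d) = (35, 35) again — its k=1 value — and the period has length 2.

[35; 2, 70]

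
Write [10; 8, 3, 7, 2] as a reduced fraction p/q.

Using pₖ = aₖpₖ₋₁ + pₖ₋₂ and qₖ = aₖqₖ₋₁ + qₖ₋₂:
  k=0: a=10, p=10, q=1
  k=1: a=8, p=81, q=8
  k=2: a=3, p=253, q=25
  k=3: a=7, p=1852, q=183
  k=4: a=2, p=3957, q=391

3957/391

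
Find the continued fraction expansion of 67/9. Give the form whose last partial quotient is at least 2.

[7; 2, 4]

67 = 7×9 + 4
9 = 2×4 + 1
4 = 4×1 + 0  (stop)
So 67/9 = [7; 2, 4].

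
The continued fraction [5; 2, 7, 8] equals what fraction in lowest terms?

667/122

Using pₖ = aₖpₖ₋₁ + pₖ₋₂ and qₖ = aₖqₖ₋₁ + qₖ₋₂:
  k=0: a=5, p=5, q=1
  k=1: a=2, p=11, q=2
  k=2: a=7, p=82, q=15
  k=3: a=8, p=667, q=122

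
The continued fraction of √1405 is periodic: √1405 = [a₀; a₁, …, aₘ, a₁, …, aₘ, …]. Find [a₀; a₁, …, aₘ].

a₀ = ⌊√1405⌋ = 37.
With m₀=0, d₀=1 and mₖ₊₁ = dₖaₖ − mₖ, dₖ₊₁ = (n − mₖ₊₁²)/dₖ, aₖ₊₁ = ⌊(a₀+mₖ₊₁)/dₖ₊₁⌋:
  k=1: m=37, d=36, a=2
  k=2: m=35, d=5, a=14
  k=3: m=35, d=36, a=2
  k=4: m=37, d=1, a=74
d=1 and a=2a₀=74 at k=4, so the next step gives (m, d) = (37, 36) again — its k=1 value — and the period has length 4.

[37; 2, 14, 2, 74]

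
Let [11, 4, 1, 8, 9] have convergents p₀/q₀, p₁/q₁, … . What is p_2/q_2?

56/5

Using pₖ = aₖpₖ₋₁ + pₖ₋₂, qₖ = aₖqₖ₋₁ + qₖ₋₂ (with p₋₁=1, p₋₂=0, q₋₁=0, q₋₂=1):
  k=0: a=11, p=11, q=1
  k=1: a=4, p=45, q=4
  k=2: a=1, p=56, q=5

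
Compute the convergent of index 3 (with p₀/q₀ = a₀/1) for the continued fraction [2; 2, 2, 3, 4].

41/17

Using pₖ = aₖpₖ₋₁ + pₖ₋₂, qₖ = aₖqₖ₋₁ + qₖ₋₂ (with p₋₁=1, p₋₂=0, q₋₁=0, q₋₂=1):
  k=0: a=2, p=2, q=1
  k=1: a=2, p=5, q=2
  k=2: a=2, p=12, q=5
  k=3: a=3, p=41, q=17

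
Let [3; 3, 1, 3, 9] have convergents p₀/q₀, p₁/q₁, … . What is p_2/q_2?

Using pₖ = aₖpₖ₋₁ + pₖ₋₂, qₖ = aₖqₖ₋₁ + qₖ₋₂ (with p₋₁=1, p₋₂=0, q₋₁=0, q₋₂=1):
  k=0: a=3, p=3, q=1
  k=1: a=3, p=10, q=3
  k=2: a=1, p=13, q=4

13/4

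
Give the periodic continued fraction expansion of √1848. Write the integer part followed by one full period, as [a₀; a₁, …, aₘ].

a₀ = ⌊√1848⌋ = 42.

[42; 1, 84]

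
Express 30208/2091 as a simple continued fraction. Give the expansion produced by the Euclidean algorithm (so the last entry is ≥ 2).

30208 = 14*2091 + 934
2091 = 2*934 + 223
934 = 4*223 + 42
223 = 5*42 + 13
42 = 3*13 + 3
13 = 4*3 + 1
3 = 3*1 + 0  (stop)
So 30208/2091 = [14; 2, 4, 5, 3, 4, 3].

[14; 2, 4, 5, 3, 4, 3]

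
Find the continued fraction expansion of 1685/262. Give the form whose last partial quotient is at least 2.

[6; 2, 3, 7, 5]

1685 = 6*262 + 113
262 = 2*113 + 36
113 = 3*36 + 5
36 = 7*5 + 1
5 = 5*1 + 0  (stop)
So 1685/262 = [6; 2, 3, 7, 5].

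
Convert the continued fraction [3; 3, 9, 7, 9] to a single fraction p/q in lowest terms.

6042/1819

Using pₖ = aₖpₖ₋₁ + pₖ₋₂ and qₖ = aₖqₖ₋₁ + qₖ₋₂:
  k=0: a=3, p=3, q=1
  k=1: a=3, p=10, q=3
  k=2: a=9, p=93, q=28
  k=3: a=7, p=661, q=199
  k=4: a=9, p=6042, q=1819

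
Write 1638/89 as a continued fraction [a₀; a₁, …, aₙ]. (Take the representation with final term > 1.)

1638 = 18·89 + 36
89 = 2·36 + 17
36 = 2·17 + 2
17 = 8·2 + 1
2 = 2·1 + 0  (stop)
So 1638/89 = [18; 2, 2, 8, 2].

[18; 2, 2, 8, 2]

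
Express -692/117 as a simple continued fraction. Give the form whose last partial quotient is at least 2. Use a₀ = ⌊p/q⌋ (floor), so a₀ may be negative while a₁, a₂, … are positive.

[-6; 11, 1, 2, 3]

-692 = -6*117 + 10
117 = 11*10 + 7
10 = 1*7 + 3
7 = 2*3 + 1
3 = 3*1 + 0  (stop)
So -692/117 = [-6; 11, 1, 2, 3].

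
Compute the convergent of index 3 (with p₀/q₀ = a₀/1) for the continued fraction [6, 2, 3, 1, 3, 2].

58/9

Using pₖ = aₖpₖ₋₁ + pₖ₋₂, qₖ = aₖqₖ₋₁ + qₖ₋₂ (with p₋₁=1, p₋₂=0, q₋₁=0, q₋₂=1):
  k=0: a=6, p=6, q=1
  k=1: a=2, p=13, q=2
  k=2: a=3, p=45, q=7
  k=3: a=1, p=58, q=9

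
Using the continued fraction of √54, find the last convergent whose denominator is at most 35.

√54 = [7; 2, 1, 6, 1, 2, 14, …] (period length 6).
Convergents:
  p_0/q_0 = 7/1
  p_1/q_1 = 15/2
  p_2/q_2 = 22/3
  p_3/q_3 = 147/20
  p_4/q_4 = 169/23
  p_5/q_5 = 485/66
q_4 = 23 ≤ 35 < 66 = q_5, so the answer is 169/23.

169/23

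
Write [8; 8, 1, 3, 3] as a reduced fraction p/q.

925/114

Fold from the inside: start with 3/1.
  3 + 1/3 = 10/3
  1 + 3/10 = 13/10
  8 + 10/13 = 114/13
  8 + 13/114 = 925/114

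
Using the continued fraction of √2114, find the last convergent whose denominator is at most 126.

2115/46

√2114 = [45; 1, 44, 1, 90, …] (period length 4).
Convergents:
  p_0/q_0 = 45/1
  p_1/q_1 = 46/1
  p_2/q_2 = 2069/45
  p_3/q_3 = 2115/46
  p_4/q_4 = 192419/4185
q_3 = 46 ≤ 126 < 4185 = q_4, so the answer is 2115/46.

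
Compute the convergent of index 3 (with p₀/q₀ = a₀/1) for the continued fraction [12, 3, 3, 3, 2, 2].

Using pₖ = aₖpₖ₋₁ + pₖ₋₂, qₖ = aₖqₖ₋₁ + qₖ₋₂ (with p₋₁=1, p₋₂=0, q₋₁=0, q₋₂=1):
  k=0: a=12, p=12, q=1
  k=1: a=3, p=37, q=3
  k=2: a=3, p=123, q=10
  k=3: a=3, p=406, q=33

406/33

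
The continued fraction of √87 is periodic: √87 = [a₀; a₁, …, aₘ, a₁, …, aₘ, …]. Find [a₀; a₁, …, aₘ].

a₀ = ⌊√87⌋ = 9.
With m₀=0, d₀=1 and mₖ₊₁ = dₖaₖ − mₖ, dₖ₊₁ = (n − mₖ₊₁²)/dₖ, aₖ₊₁ = ⌊(a₀+mₖ₊₁)/dₖ₊₁⌋:
  k=1: m=9, d=6, a=3
  k=2: m=9, d=1, a=18
d=1 and a=2a₀=18 at k=2, so the next step gives (m, d) = (9, 6) again — its k=1 value — and the period has length 2.

[9; 3, 18]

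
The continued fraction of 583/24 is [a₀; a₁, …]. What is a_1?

583 = 24·24 + 7   →  a_0 = 24
24 = 3·7 + 3   →  a_1 = 3

3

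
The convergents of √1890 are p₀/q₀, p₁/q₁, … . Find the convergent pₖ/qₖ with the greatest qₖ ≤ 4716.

97469/2242

√1890 = [43; 2, 9, 6, 9, 2, 86, …] (period length 6).
Convergents:
  p_0/q_0 = 43/1
  p_1/q_1 = 87/2
  p_2/q_2 = 826/19
  p_3/q_3 = 5043/116
  p_4/q_4 = 46213/1063
  p_5/q_5 = 97469/2242
  p_6/q_6 = 8428547/193875
q_5 = 2242 ≤ 4716 < 193875 = q_6, so the answer is 97469/2242.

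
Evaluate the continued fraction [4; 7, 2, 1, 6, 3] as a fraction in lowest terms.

Fold from the inside: start with 3/1.
  6 + 1/3 = 19/3
  1 + 3/19 = 22/19
  2 + 19/22 = 63/22
  7 + 22/63 = 463/63
  4 + 63/463 = 1915/463

1915/463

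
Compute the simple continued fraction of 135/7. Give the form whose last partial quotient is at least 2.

135 = 19×7 + 2
7 = 3×2 + 1
2 = 2×1 + 0  (stop)
So 135/7 = [19; 3, 2].

[19; 3, 2]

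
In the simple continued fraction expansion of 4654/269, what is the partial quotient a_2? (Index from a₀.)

4654 = 17·269 + 81   →  a_0 = 17
269 = 3·81 + 26   →  a_1 = 3
81 = 3·26 + 3   →  a_2 = 3

3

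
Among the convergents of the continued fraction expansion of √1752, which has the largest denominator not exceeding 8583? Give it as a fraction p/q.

√1752 = [41; 1, 5, 1, 82, …] (period length 4).
Convergents:
  p_0/q_0 = 41/1
  p_1/q_1 = 42/1
  p_2/q_2 = 251/6
  p_3/q_3 = 293/7
  p_4/q_4 = 24277/580
  p_5/q_5 = 24570/587
  p_6/q_6 = 147127/3515
  p_7/q_7 = 171697/4102
  p_8/q_8 = 14226281/339879
q_7 = 4102 ≤ 8583 < 339879 = q_8, so the answer is 171697/4102.

171697/4102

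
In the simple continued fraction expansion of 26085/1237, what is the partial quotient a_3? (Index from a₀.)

4

26085 = 21·1237 + 108   →  a_0 = 21
1237 = 11·108 + 49   →  a_1 = 11
108 = 2·49 + 10   →  a_2 = 2
49 = 4·10 + 9   →  a_3 = 4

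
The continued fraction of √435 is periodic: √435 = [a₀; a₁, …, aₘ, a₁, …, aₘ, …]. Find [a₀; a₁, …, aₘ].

a₀ = ⌊√435⌋ = 20.
With m₀=0, d₀=1 and mₖ₊₁ = dₖaₖ − mₖ, dₖ₊₁ = (n − mₖ₊₁²)/dₖ, aₖ₊₁ = ⌊(a₀+mₖ₊₁)/dₖ₊₁⌋:
  k=1: m=20, d=35, a=1
  k=2: m=15, d=6, a=5
  k=3: m=15, d=35, a=1
  k=4: m=20, d=1, a=40
d=1 and a=2a₀=40 at k=4, so the next step gives (m, d) = (20, 35) again — its k=1 value — and the period has length 4.

[20; 1, 5, 1, 40]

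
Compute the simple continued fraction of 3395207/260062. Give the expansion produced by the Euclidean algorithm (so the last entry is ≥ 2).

3395207 = 13×260062 + 14401
260062 = 18×14401 + 844
14401 = 17×844 + 53
844 = 15×53 + 49
53 = 1×49 + 4
49 = 12×4 + 1
4 = 4×1 + 0  (stop)
So 3395207/260062 = [13; 18, 17, 15, 1, 12, 4].

[13; 18, 17, 15, 1, 12, 4]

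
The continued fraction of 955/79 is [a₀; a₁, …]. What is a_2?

3

955 = 12·79 + 7   →  a_0 = 12
79 = 11·7 + 2   →  a_1 = 11
7 = 3·2 + 1   →  a_2 = 3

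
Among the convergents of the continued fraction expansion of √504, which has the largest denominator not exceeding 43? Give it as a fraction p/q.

√504 = [22; 2, 4, 2, 44, …] (period length 4).
Convergents:
  p_0/q_0 = 22/1
  p_1/q_1 = 45/2
  p_2/q_2 = 202/9
  p_3/q_3 = 449/20
  p_4/q_4 = 19958/889
q_3 = 20 ≤ 43 < 889 = q_4, so the answer is 449/20.

449/20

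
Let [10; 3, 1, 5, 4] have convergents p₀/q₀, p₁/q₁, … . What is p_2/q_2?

41/4

Using pₖ = aₖpₖ₋₁ + pₖ₋₂, qₖ = aₖqₖ₋₁ + qₖ₋₂ (with p₋₁=1, p₋₂=0, q₋₁=0, q₋₂=1):
  k=0: a=10, p=10, q=1
  k=1: a=3, p=31, q=3
  k=2: a=1, p=41, q=4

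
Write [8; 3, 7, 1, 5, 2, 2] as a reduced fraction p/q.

6531/785

Using pₖ = aₖpₖ₋₁ + pₖ₋₂ and qₖ = aₖqₖ₋₁ + qₖ₋₂:
  k=0: a=8, p=8, q=1
  k=1: a=3, p=25, q=3
  k=2: a=7, p=183, q=22
  k=3: a=1, p=208, q=25
  k=4: a=5, p=1223, q=147
  k=5: a=2, p=2654, q=319
  k=6: a=2, p=6531, q=785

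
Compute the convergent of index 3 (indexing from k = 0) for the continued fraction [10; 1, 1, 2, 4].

Using pₖ = aₖpₖ₋₁ + pₖ₋₂, qₖ = aₖqₖ₋₁ + qₖ₋₂ (with p₋₁=1, p₋₂=0, q₋₁=0, q₋₂=1):
  k=0: a=10, p=10, q=1
  k=1: a=1, p=11, q=1
  k=2: a=1, p=21, q=2
  k=3: a=2, p=53, q=5

53/5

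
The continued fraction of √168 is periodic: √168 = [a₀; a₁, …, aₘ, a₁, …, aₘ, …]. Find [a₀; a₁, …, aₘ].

[12; 1, 24]

a₀ = ⌊√168⌋ = 12.
With m₀=0, d₀=1 and mₖ₊₁ = dₖaₖ − mₖ, dₖ₊₁ = (n − mₖ₊₁²)/dₖ, aₖ₊₁ = ⌊(a₀+mₖ₊₁)/dₖ₊₁⌋:
  k=1: m=12, d=24, a=1
  k=2: m=12, d=1, a=24
d=1 and a=2a₀=24 at k=2, so the next step gives (m, d) = (12, 24) again — its k=1 value — and the period has length 2.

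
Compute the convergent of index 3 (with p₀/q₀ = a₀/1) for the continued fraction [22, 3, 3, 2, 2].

Using pₖ = aₖpₖ₋₁ + pₖ₋₂, qₖ = aₖqₖ₋₁ + qₖ₋₂ (with p₋₁=1, p₋₂=0, q₋₁=0, q₋₂=1):
  k=0: a=22, p=22, q=1
  k=1: a=3, p=67, q=3
  k=2: a=3, p=223, q=10
  k=3: a=2, p=513, q=23

513/23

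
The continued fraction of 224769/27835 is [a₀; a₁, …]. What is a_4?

3

224769 = 8·27835 + 2089   →  a_0 = 8
27835 = 13·2089 + 678   →  a_1 = 13
2089 = 3·678 + 55   →  a_2 = 3
678 = 12·55 + 18   →  a_3 = 12
55 = 3·18 + 1   →  a_4 = 3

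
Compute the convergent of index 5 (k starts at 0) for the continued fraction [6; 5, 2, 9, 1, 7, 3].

Using pₖ = aₖpₖ₋₁ + pₖ₋₂, qₖ = aₖqₖ₋₁ + qₖ₋₂ (with p₋₁=1, p₋₂=0, q₋₁=0, q₋₂=1):
  k=0: a=6, p=6, q=1
  k=1: a=5, p=31, q=5
  k=2: a=2, p=68, q=11
  k=3: a=9, p=643, q=104
  k=4: a=1, p=711, q=115
  k=5: a=7, p=5620, q=909

5620/909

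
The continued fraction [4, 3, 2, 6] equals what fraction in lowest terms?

Fold from the inside: start with 6/1.
  2 + 1/6 = 13/6
  3 + 6/13 = 45/13
  4 + 13/45 = 193/45

193/45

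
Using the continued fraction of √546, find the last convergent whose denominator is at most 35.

701/30

√546 = [23; 2, 1, 2, 1, 2, 46, …] (period length 6).
Convergents:
  p_0/q_0 = 23/1
  p_1/q_1 = 47/2
  p_2/q_2 = 70/3
  p_3/q_3 = 187/8
  p_4/q_4 = 257/11
  p_5/q_5 = 701/30
  p_6/q_6 = 32503/1391
q_5 = 30 ≤ 35 < 1391 = q_6, so the answer is 701/30.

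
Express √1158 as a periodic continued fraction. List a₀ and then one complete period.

a₀ = ⌊√1158⌋ = 34.
With m₀=0, d₀=1 and mₖ₊₁ = dₖaₖ − mₖ, dₖ₊₁ = (n − mₖ₊₁²)/dₖ, aₖ₊₁ = ⌊(a₀+mₖ₊₁)/dₖ₊₁⌋:
  k=1: m=34, d=2, a=34
  k=2: m=34, d=1, a=68
d=1 and a=2a₀=68 at k=2, so the next step gives (m, d) = (34, 2) again — its k=1 value — and the period has length 2.

[34; 34, 68]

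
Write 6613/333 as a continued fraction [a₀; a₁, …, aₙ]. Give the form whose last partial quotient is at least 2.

[19; 1, 6, 11, 1, 3]

6613 = 19×333 + 286
333 = 1×286 + 47
286 = 6×47 + 4
47 = 11×4 + 3
4 = 1×3 + 1
3 = 3×1 + 0  (stop)
So 6613/333 = [19; 1, 6, 11, 1, 3].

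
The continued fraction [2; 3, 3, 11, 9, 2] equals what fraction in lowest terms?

4986/2167

Using pₖ = aₖpₖ₋₁ + pₖ₋₂ and qₖ = aₖqₖ₋₁ + qₖ₋₂:
  k=0: a=2, p=2, q=1
  k=1: a=3, p=7, q=3
  k=2: a=3, p=23, q=10
  k=3: a=11, p=260, q=113
  k=4: a=9, p=2363, q=1027
  k=5: a=2, p=4986, q=2167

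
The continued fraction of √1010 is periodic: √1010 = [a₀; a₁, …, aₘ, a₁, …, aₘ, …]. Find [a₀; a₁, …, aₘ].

[31; 1, 3, 1, 1, 3, 1, 62]

a₀ = ⌊√1010⌋ = 31.
With m₀=0, d₀=1 and mₖ₊₁ = dₖaₖ − mₖ, dₖ₊₁ = (n − mₖ₊₁²)/dₖ, aₖ₊₁ = ⌊(a₀+mₖ₊₁)/dₖ₊₁⌋:
  k=1: m=31, d=49, a=1
  k=2: m=18, d=14, a=3
  k=3: m=24, d=31, a=1
  k=4: m=7, d=31, a=1
  k=5: m=24, d=14, a=3
  k=6: m=18, d=49, a=1
  k=7: m=31, d=1, a=62
d=1 and a=2a₀=62 at k=7, so the next step gives (m, d) = (31, 49) again — its k=1 value — and the period has length 7.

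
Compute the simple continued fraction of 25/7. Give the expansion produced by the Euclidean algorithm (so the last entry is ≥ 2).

25 = 3*7 + 4
7 = 1*4 + 3
4 = 1*3 + 1
3 = 3*1 + 0  (stop)
So 25/7 = [3; 1, 1, 3].

[3; 1, 1, 3]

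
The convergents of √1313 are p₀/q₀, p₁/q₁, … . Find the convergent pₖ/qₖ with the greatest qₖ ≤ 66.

√1313 = [36; 4, 4, 72, …] (period length 3).
Convergents:
  p_0/q_0 = 36/1
  p_1/q_1 = 145/4
  p_2/q_2 = 616/17
  p_3/q_3 = 44497/1228
q_2 = 17 ≤ 66 < 1228 = q_3, so the answer is 616/17.

616/17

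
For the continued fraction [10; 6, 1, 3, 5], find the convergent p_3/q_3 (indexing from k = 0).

Using pₖ = aₖpₖ₋₁ + pₖ₋₂, qₖ = aₖqₖ₋₁ + qₖ₋₂ (with p₋₁=1, p₋₂=0, q₋₁=0, q₋₂=1):
  k=0: a=10, p=10, q=1
  k=1: a=6, p=61, q=6
  k=2: a=1, p=71, q=7
  k=3: a=3, p=274, q=27

274/27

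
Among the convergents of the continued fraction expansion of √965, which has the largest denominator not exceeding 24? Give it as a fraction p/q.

497/16

√965 = [31; 15, 1, 1, 15, 62, …] (period length 5).
Convergents:
  p_0/q_0 = 31/1
  p_1/q_1 = 466/15
  p_2/q_2 = 497/16
  p_3/q_3 = 963/31
q_2 = 16 ≤ 24 < 31 = q_3, so the answer is 497/16.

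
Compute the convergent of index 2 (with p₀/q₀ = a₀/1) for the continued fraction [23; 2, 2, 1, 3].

Using pₖ = aₖpₖ₋₁ + pₖ₋₂, qₖ = aₖqₖ₋₁ + qₖ₋₂ (with p₋₁=1, p₋₂=0, q₋₁=0, q₋₂=1):
  k=0: a=23, p=23, q=1
  k=1: a=2, p=47, q=2
  k=2: a=2, p=117, q=5

117/5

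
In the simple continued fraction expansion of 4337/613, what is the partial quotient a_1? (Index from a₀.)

4337 = 7·613 + 46   →  a_0 = 7
613 = 13·46 + 15   →  a_1 = 13

13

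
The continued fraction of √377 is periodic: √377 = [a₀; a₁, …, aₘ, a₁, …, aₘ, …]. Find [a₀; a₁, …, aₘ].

[19; 2, 2, 2, 38]

a₀ = ⌊√377⌋ = 19.
With m₀=0, d₀=1 and mₖ₊₁ = dₖaₖ − mₖ, dₖ₊₁ = (n − mₖ₊₁²)/dₖ, aₖ₊₁ = ⌊(a₀+mₖ₊₁)/dₖ₊₁⌋:
  k=1: m=19, d=16, a=2
  k=2: m=13, d=13, a=2
  k=3: m=13, d=16, a=2
  k=4: m=19, d=1, a=38
d=1 and a=2a₀=38 at k=4, so the next step gives (m, d) = (19, 16) again — its k=1 value — and the period has length 4.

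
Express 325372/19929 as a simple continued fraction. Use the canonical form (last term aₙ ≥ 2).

[16; 3, 16, 14, 2, 6, 2]

325372 = 16×19929 + 6508
19929 = 3×6508 + 405
6508 = 16×405 + 28
405 = 14×28 + 13
28 = 2×13 + 2
13 = 6×2 + 1
2 = 2×1 + 0  (stop)
So 325372/19929 = [16; 3, 16, 14, 2, 6, 2].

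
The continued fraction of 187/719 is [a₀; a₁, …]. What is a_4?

187 = 0·719 + 187   →  a_0 = 0
719 = 3·187 + 158   →  a_1 = 3
187 = 1·158 + 29   →  a_2 = 1
158 = 5·29 + 13   →  a_3 = 5
29 = 2·13 + 3   →  a_4 = 2

2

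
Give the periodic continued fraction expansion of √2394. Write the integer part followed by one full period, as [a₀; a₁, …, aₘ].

[48; 1, 12, 1, 96]

a₀ = ⌊√2394⌋ = 48.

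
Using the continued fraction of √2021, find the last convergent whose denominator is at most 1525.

45495/1012

√2021 = [44; 1, 21, 2, 21, 1, 88, …] (period length 6).
Convergents:
  p_0/q_0 = 44/1
  p_1/q_1 = 45/1
  p_2/q_2 = 989/22
  p_3/q_3 = 2023/45
  p_4/q_4 = 43472/967
  p_5/q_5 = 45495/1012
  p_6/q_6 = 4047032/90023
q_5 = 1012 ≤ 1525 < 90023 = q_6, so the answer is 45495/1012.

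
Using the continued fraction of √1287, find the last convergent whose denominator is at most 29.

√1287 = [35; 1, 6, 1, 70, …] (period length 4).
Convergents:
  p_0/q_0 = 35/1
  p_1/q_1 = 36/1
  p_2/q_2 = 251/7
  p_3/q_3 = 287/8
  p_4/q_4 = 20341/567
q_3 = 8 ≤ 29 < 567 = q_4, so the answer is 287/8.

287/8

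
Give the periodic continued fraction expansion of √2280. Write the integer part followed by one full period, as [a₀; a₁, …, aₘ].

a₀ = ⌊√2280⌋ = 47.

[47; 1, 2, 1, 94]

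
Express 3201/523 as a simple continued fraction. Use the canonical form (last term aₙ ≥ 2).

[6; 8, 3, 3, 6]

3201 = 6×523 + 63
523 = 8×63 + 19
63 = 3×19 + 6
19 = 3×6 + 1
6 = 6×1 + 0  (stop)
So 3201/523 = [6; 8, 3, 3, 6].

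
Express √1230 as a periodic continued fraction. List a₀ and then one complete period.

a₀ = ⌊√1230⌋ = 35.
With m₀=0, d₀=1 and mₖ₊₁ = dₖaₖ − mₖ, dₖ₊₁ = (n − mₖ₊₁²)/dₖ, aₖ₊₁ = ⌊(a₀+mₖ₊₁)/dₖ₊₁⌋:
  k=1: m=35, d=5, a=14
  k=2: m=35, d=1, a=70
d=1 and a=2a₀=70 at k=2, so the next step gives (m, d) = (35, 5) again — its k=1 value — and the period has length 2.

[35; 14, 70]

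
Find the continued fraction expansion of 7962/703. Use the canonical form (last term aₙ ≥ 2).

[11; 3, 14, 3, 5]

7962 = 11*703 + 229
703 = 3*229 + 16
229 = 14*16 + 5
16 = 3*5 + 1
5 = 5*1 + 0  (stop)
So 7962/703 = [11; 3, 14, 3, 5].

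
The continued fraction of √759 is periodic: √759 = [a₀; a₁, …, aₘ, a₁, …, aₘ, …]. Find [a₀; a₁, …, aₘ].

[27; 1, 1, 4, 1, 1, 54]

a₀ = ⌊√759⌋ = 27.
With m₀=0, d₀=1 and mₖ₊₁ = dₖaₖ − mₖ, dₖ₊₁ = (n − mₖ₊₁²)/dₖ, aₖ₊₁ = ⌊(a₀+mₖ₊₁)/dₖ₊₁⌋:
  k=1: m=27, d=30, a=1
  k=2: m=3, d=25, a=1
  k=3: m=22, d=11, a=4
  k=4: m=22, d=25, a=1
  k=5: m=3, d=30, a=1
  k=6: m=27, d=1, a=54
d=1 and a=2a₀=54 at k=6, so the next step gives (m, d) = (27, 30) again — its k=1 value — and the period has length 6.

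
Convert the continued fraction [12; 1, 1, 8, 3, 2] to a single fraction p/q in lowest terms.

1541/123

Using pₖ = aₖpₖ₋₁ + pₖ₋₂ and qₖ = aₖqₖ₋₁ + qₖ₋₂:
  k=0: a=12, p=12, q=1
  k=1: a=1, p=13, q=1
  k=2: a=1, p=25, q=2
  k=3: a=8, p=213, q=17
  k=4: a=3, p=664, q=53
  k=5: a=2, p=1541, q=123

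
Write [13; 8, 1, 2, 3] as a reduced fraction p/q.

1141/87

Using pₖ = aₖpₖ₋₁ + pₖ₋₂ and qₖ = aₖqₖ₋₁ + qₖ₋₂:
  k=0: a=13, p=13, q=1
  k=1: a=8, p=105, q=8
  k=2: a=1, p=118, q=9
  k=3: a=2, p=341, q=26
  k=4: a=3, p=1141, q=87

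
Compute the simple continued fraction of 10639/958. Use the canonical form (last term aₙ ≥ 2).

[11; 9, 2, 16, 3]

10639 = 11·958 + 101
958 = 9·101 + 49
101 = 2·49 + 3
49 = 16·3 + 1
3 = 3·1 + 0  (stop)
So 10639/958 = [11; 9, 2, 16, 3].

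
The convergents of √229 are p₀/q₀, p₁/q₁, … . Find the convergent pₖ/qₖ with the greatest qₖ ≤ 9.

121/8

√229 = [15; 7, 1, 1, 7, 30, …] (period length 5).
Convergents:
  p_0/q_0 = 15/1
  p_1/q_1 = 106/7
  p_2/q_2 = 121/8
  p_3/q_3 = 227/15
q_2 = 8 ≤ 9 < 15 = q_3, so the answer is 121/8.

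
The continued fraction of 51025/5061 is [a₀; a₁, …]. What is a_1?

12

51025 = 10·5061 + 415   →  a_0 = 10
5061 = 12·415 + 81   →  a_1 = 12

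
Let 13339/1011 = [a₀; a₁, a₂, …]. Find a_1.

13339 = 13·1011 + 196   →  a_0 = 13
1011 = 5·196 + 31   →  a_1 = 5

5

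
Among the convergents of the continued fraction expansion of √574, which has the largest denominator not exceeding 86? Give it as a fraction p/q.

√574 = [23; 1, 22, 1, 46, …] (period length 4).
Convergents:
  p_0/q_0 = 23/1
  p_1/q_1 = 24/1
  p_2/q_2 = 551/23
  p_3/q_3 = 575/24
  p_4/q_4 = 27001/1127
q_3 = 24 ≤ 86 < 1127 = q_4, so the answer is 575/24.

575/24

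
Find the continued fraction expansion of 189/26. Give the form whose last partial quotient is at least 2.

[7; 3, 1, 2, 2]

189 = 7·26 + 7
26 = 3·7 + 5
7 = 1·5 + 2
5 = 2·2 + 1
2 = 2·1 + 0  (stop)
So 189/26 = [7; 3, 1, 2, 2].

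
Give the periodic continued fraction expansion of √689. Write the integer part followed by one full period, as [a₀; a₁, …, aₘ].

a₀ = ⌊√689⌋ = 26.
With m₀=0, d₀=1 and mₖ₊₁ = dₖaₖ − mₖ, dₖ₊₁ = (n − mₖ₊₁²)/dₖ, aₖ₊₁ = ⌊(a₀+mₖ₊₁)/dₖ₊₁⌋:
  k=1: m=26, d=13, a=4
  k=2: m=26, d=1, a=52
d=1 and a=2a₀=52 at k=2, so the next step gives (m, d) = (26, 13) again — its k=1 value — and the period has length 2.

[26; 4, 52]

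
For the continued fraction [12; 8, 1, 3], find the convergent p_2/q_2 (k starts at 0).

109/9

Using pₖ = aₖpₖ₋₁ + pₖ₋₂, qₖ = aₖqₖ₋₁ + qₖ₋₂ (with p₋₁=1, p₋₂=0, q₋₁=0, q₋₂=1):
  k=0: a=12, p=12, q=1
  k=1: a=8, p=97, q=8
  k=2: a=1, p=109, q=9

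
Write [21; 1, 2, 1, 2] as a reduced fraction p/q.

Fold from the inside: start with 2/1.
  1 + 1/2 = 3/2
  2 + 2/3 = 8/3
  1 + 3/8 = 11/8
  21 + 8/11 = 239/11

239/11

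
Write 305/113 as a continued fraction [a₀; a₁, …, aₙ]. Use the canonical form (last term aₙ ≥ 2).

305 = 2×113 + 79
113 = 1×79 + 34
79 = 2×34 + 11
34 = 3×11 + 1
11 = 11×1 + 0  (stop)
So 305/113 = [2; 1, 2, 3, 11].

[2; 1, 2, 3, 11]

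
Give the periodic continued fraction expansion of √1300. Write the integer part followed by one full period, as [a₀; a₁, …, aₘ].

[36; 18, 72]

a₀ = ⌊√1300⌋ = 36.
With m₀=0, d₀=1 and mₖ₊₁ = dₖaₖ − mₖ, dₖ₊₁ = (n − mₖ₊₁²)/dₖ, aₖ₊₁ = ⌊(a₀+mₖ₊₁)/dₖ₊₁⌋:
  k=1: m=36, d=4, a=18
  k=2: m=36, d=1, a=72
d=1 and a=2a₀=72 at k=2, so the next step gives (m, d) = (36, 4) again — its k=1 value — and the period has length 2.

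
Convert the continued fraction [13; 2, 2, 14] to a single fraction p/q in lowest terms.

965/72

Using pₖ = aₖpₖ₋₁ + pₖ₋₂ and qₖ = aₖqₖ₋₁ + qₖ₋₂:
  k=0: a=13, p=13, q=1
  k=1: a=2, p=27, q=2
  k=2: a=2, p=67, q=5
  k=3: a=14, p=965, q=72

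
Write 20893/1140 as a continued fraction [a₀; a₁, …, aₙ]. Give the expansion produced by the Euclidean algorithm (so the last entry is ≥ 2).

[18; 3, 17, 1, 3, 5]

20893 = 18*1140 + 373
1140 = 3*373 + 21
373 = 17*21 + 16
21 = 1*16 + 5
16 = 3*5 + 1
5 = 5*1 + 0  (stop)
So 20893/1140 = [18; 3, 17, 1, 3, 5].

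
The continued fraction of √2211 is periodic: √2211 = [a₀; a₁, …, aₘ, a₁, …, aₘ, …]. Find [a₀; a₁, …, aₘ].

a₀ = ⌊√2211⌋ = 47.
With m₀=0, d₀=1 and mₖ₊₁ = dₖaₖ − mₖ, dₖ₊₁ = (n − mₖ₊₁²)/dₖ, aₖ₊₁ = ⌊(a₀+mₖ₊₁)/dₖ₊₁⌋:
  k=1: m=47, d=2, a=47
  k=2: m=47, d=1, a=94
d=1 and a=2a₀=94 at k=2, so the next step gives (m, d) = (47, 2) again — its k=1 value — and the period has length 2.

[47; 47, 94]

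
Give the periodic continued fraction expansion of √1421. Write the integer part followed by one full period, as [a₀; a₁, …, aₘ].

a₀ = ⌊√1421⌋ = 37.

[37; 1, 2, 3, 2, 3, 2, 1, 74]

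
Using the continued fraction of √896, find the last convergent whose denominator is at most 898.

√896 = [29; 1, 13, 1, 58, …] (period length 4).
Convergents:
  p_0/q_0 = 29/1
  p_1/q_1 = 30/1
  p_2/q_2 = 419/14
  p_3/q_3 = 449/15
  p_4/q_4 = 26461/884
  p_5/q_5 = 26910/899
q_4 = 884 ≤ 898 < 899 = q_5, so the answer is 26461/884.

26461/884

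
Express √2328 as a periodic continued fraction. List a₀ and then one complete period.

[48; 4, 96]

a₀ = ⌊√2328⌋ = 48.
With m₀=0, d₀=1 and mₖ₊₁ = dₖaₖ − mₖ, dₖ₊₁ = (n − mₖ₊₁²)/dₖ, aₖ₊₁ = ⌊(a₀+mₖ₊₁)/dₖ₊₁⌋:
  k=1: m=48, d=24, a=4
  k=2: m=48, d=1, a=96
d=1 and a=2a₀=96 at k=2, so the next step gives (m, d) = (48, 24) again — its k=1 value — and the period has length 2.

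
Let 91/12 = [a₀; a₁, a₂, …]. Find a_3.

2

91 = 7·12 + 7   →  a_0 = 7
12 = 1·7 + 5   →  a_1 = 1
7 = 1·5 + 2   →  a_2 = 1
5 = 2·2 + 1   →  a_3 = 2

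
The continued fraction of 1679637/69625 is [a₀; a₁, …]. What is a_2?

1679637 = 24·69625 + 8637   →  a_0 = 24
69625 = 8·8637 + 529   →  a_1 = 8
8637 = 16·529 + 173   →  a_2 = 16

16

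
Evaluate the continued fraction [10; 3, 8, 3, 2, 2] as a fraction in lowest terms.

4541/440

Fold from the inside: start with 2/1.
  2 + 1/2 = 5/2
  3 + 2/5 = 17/5
  8 + 5/17 = 141/17
  3 + 17/141 = 440/141
  10 + 141/440 = 4541/440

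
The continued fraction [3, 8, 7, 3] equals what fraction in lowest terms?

559/179

Using pₖ = aₖpₖ₋₁ + pₖ₋₂ and qₖ = aₖqₖ₋₁ + qₖ₋₂:
  k=0: a=3, p=3, q=1
  k=1: a=8, p=25, q=8
  k=2: a=7, p=178, q=57
  k=3: a=3, p=559, q=179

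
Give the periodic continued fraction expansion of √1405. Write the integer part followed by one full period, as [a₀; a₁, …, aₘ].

a₀ = ⌊√1405⌋ = 37.
With m₀=0, d₀=1 and mₖ₊₁ = dₖaₖ − mₖ, dₖ₊₁ = (n − mₖ₊₁²)/dₖ, aₖ₊₁ = ⌊(a₀+mₖ₊₁)/dₖ₊₁⌋:
  k=1: m=37, d=36, a=2
  k=2: m=35, d=5, a=14
  k=3: m=35, d=36, a=2
  k=4: m=37, d=1, a=74
d=1 and a=2a₀=74 at k=4, so the next step gives (m, d) = (37, 36) again — its k=1 value — and the period has length 4.

[37; 2, 14, 2, 74]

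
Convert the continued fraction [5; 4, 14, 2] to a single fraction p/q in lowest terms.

619/118

Using pₖ = aₖpₖ₋₁ + pₖ₋₂ and qₖ = aₖqₖ₋₁ + qₖ₋₂:
  k=0: a=5, p=5, q=1
  k=1: a=4, p=21, q=4
  k=2: a=14, p=299, q=57
  k=3: a=2, p=619, q=118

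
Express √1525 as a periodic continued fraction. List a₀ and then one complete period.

a₀ = ⌊√1525⌋ = 39.
With m₀=0, d₀=1 and mₖ₊₁ = dₖaₖ − mₖ, dₖ₊₁ = (n − mₖ₊₁²)/dₖ, aₖ₊₁ = ⌊(a₀+mₖ₊₁)/dₖ₊₁⌋:
  k=1: m=39, d=4, a=19
  k=2: m=37, d=39, a=1
  k=3: m=2, d=39, a=1
  k=4: m=37, d=4, a=19
  k=5: m=39, d=1, a=78
d=1 and a=2a₀=78 at k=5, so the next step gives (m, d) = (39, 4) again — its k=1 value — and the period has length 5.

[39; 19, 1, 1, 19, 78]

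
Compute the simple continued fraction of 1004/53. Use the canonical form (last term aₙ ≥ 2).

1004 = 18·53 + 50
53 = 1·50 + 3
50 = 16·3 + 2
3 = 1·2 + 1
2 = 2·1 + 0  (stop)
So 1004/53 = [18; 1, 16, 1, 2].

[18; 1, 16, 1, 2]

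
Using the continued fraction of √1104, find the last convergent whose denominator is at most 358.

7775/234

√1104 = [33; 4, 2, 2, 2, 4, 66, …] (period length 6).
Convergents:
  p_0/q_0 = 33/1
  p_1/q_1 = 133/4
  p_2/q_2 = 299/9
  p_3/q_3 = 731/22
  p_4/q_4 = 1761/53
  p_5/q_5 = 7775/234
  p_6/q_6 = 514911/15497
q_5 = 234 ≤ 358 < 15497 = q_6, so the answer is 7775/234.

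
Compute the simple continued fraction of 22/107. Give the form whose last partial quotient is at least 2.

22 = 0·107 + 22
107 = 4·22 + 19
22 = 1·19 + 3
19 = 6·3 + 1
3 = 3·1 + 0  (stop)
So 22/107 = [0; 4, 1, 6, 3].

[0; 4, 1, 6, 3]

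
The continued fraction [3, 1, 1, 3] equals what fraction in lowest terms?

25/7

Using pₖ = aₖpₖ₋₁ + pₖ₋₂ and qₖ = aₖqₖ₋₁ + qₖ₋₂:
  k=0: a=3, p=3, q=1
  k=1: a=1, p=4, q=1
  k=2: a=1, p=7, q=2
  k=3: a=3, p=25, q=7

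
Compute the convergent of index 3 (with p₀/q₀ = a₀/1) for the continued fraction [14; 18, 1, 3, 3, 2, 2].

1054/75

Using pₖ = aₖpₖ₋₁ + pₖ₋₂, qₖ = aₖqₖ₋₁ + qₖ₋₂ (with p₋₁=1, p₋₂=0, q₋₁=0, q₋₂=1):
  k=0: a=14, p=14, q=1
  k=1: a=18, p=253, q=18
  k=2: a=1, p=267, q=19
  k=3: a=3, p=1054, q=75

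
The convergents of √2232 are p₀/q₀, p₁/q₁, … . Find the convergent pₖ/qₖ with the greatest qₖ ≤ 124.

1937/41

√2232 = [47; 4, 10, 4, 94, …] (period length 4).
Convergents:
  p_0/q_0 = 47/1
  p_1/q_1 = 189/4
  p_2/q_2 = 1937/41
  p_3/q_3 = 7937/168
q_2 = 41 ≤ 124 < 168 = q_3, so the answer is 1937/41.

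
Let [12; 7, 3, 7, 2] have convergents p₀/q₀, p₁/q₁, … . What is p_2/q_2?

Using pₖ = aₖpₖ₋₁ + pₖ₋₂, qₖ = aₖqₖ₋₁ + qₖ₋₂ (with p₋₁=1, p₋₂=0, q₋₁=0, q₋₂=1):
  k=0: a=12, p=12, q=1
  k=1: a=7, p=85, q=7
  k=2: a=3, p=267, q=22

267/22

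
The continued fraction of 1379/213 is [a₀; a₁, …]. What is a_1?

2

1379 = 6·213 + 101   →  a_0 = 6
213 = 2·101 + 11   →  a_1 = 2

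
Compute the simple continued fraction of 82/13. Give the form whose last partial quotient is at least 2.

[6; 3, 4]

82 = 6×13 + 4
13 = 3×4 + 1
4 = 4×1 + 0  (stop)
So 82/13 = [6; 3, 4].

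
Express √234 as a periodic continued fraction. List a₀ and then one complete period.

[15; 3, 2, 1, 2, 1, 2, 3, 30]

a₀ = ⌊√234⌋ = 15.
With m₀=0, d₀=1 and mₖ₊₁ = dₖaₖ − mₖ, dₖ₊₁ = (n − mₖ₊₁²)/dₖ, aₖ₊₁ = ⌊(a₀+mₖ₊₁)/dₖ₊₁⌋:
  k=1: m=15, d=9, a=3
  k=2: m=12, d=10, a=2
  k=3: m=8, d=17, a=1
  k=4: m=9, d=9, a=2
  k=5: m=9, d=17, a=1
  k=6: m=8, d=10, a=2
  k=7: m=12, d=9, a=3
  k=8: m=15, d=1, a=30
d=1 and a=2a₀=30 at k=8, so the next step gives (m, d) = (15, 9) again — its k=1 value — and the period has length 8.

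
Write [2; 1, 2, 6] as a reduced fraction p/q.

51/19

Fold from the inside: start with 6/1.
  2 + 1/6 = 13/6
  1 + 6/13 = 19/13
  2 + 13/19 = 51/19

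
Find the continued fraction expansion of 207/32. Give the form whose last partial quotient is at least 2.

[6; 2, 7, 2]

207 = 6·32 + 15
32 = 2·15 + 2
15 = 7·2 + 1
2 = 2·1 + 0  (stop)
So 207/32 = [6; 2, 7, 2].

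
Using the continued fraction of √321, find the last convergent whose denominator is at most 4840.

√321 = [17; 1, 10, 1, 34, …] (period length 4).
Convergents:
  p_0/q_0 = 17/1
  p_1/q_1 = 18/1
  p_2/q_2 = 197/11
  p_3/q_3 = 215/12
  p_4/q_4 = 7507/419
  p_5/q_5 = 7722/431
  p_6/q_6 = 84727/4729
  p_7/q_7 = 92449/5160
q_6 = 4729 ≤ 4840 < 5160 = q_7, so the answer is 84727/4729.

84727/4729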